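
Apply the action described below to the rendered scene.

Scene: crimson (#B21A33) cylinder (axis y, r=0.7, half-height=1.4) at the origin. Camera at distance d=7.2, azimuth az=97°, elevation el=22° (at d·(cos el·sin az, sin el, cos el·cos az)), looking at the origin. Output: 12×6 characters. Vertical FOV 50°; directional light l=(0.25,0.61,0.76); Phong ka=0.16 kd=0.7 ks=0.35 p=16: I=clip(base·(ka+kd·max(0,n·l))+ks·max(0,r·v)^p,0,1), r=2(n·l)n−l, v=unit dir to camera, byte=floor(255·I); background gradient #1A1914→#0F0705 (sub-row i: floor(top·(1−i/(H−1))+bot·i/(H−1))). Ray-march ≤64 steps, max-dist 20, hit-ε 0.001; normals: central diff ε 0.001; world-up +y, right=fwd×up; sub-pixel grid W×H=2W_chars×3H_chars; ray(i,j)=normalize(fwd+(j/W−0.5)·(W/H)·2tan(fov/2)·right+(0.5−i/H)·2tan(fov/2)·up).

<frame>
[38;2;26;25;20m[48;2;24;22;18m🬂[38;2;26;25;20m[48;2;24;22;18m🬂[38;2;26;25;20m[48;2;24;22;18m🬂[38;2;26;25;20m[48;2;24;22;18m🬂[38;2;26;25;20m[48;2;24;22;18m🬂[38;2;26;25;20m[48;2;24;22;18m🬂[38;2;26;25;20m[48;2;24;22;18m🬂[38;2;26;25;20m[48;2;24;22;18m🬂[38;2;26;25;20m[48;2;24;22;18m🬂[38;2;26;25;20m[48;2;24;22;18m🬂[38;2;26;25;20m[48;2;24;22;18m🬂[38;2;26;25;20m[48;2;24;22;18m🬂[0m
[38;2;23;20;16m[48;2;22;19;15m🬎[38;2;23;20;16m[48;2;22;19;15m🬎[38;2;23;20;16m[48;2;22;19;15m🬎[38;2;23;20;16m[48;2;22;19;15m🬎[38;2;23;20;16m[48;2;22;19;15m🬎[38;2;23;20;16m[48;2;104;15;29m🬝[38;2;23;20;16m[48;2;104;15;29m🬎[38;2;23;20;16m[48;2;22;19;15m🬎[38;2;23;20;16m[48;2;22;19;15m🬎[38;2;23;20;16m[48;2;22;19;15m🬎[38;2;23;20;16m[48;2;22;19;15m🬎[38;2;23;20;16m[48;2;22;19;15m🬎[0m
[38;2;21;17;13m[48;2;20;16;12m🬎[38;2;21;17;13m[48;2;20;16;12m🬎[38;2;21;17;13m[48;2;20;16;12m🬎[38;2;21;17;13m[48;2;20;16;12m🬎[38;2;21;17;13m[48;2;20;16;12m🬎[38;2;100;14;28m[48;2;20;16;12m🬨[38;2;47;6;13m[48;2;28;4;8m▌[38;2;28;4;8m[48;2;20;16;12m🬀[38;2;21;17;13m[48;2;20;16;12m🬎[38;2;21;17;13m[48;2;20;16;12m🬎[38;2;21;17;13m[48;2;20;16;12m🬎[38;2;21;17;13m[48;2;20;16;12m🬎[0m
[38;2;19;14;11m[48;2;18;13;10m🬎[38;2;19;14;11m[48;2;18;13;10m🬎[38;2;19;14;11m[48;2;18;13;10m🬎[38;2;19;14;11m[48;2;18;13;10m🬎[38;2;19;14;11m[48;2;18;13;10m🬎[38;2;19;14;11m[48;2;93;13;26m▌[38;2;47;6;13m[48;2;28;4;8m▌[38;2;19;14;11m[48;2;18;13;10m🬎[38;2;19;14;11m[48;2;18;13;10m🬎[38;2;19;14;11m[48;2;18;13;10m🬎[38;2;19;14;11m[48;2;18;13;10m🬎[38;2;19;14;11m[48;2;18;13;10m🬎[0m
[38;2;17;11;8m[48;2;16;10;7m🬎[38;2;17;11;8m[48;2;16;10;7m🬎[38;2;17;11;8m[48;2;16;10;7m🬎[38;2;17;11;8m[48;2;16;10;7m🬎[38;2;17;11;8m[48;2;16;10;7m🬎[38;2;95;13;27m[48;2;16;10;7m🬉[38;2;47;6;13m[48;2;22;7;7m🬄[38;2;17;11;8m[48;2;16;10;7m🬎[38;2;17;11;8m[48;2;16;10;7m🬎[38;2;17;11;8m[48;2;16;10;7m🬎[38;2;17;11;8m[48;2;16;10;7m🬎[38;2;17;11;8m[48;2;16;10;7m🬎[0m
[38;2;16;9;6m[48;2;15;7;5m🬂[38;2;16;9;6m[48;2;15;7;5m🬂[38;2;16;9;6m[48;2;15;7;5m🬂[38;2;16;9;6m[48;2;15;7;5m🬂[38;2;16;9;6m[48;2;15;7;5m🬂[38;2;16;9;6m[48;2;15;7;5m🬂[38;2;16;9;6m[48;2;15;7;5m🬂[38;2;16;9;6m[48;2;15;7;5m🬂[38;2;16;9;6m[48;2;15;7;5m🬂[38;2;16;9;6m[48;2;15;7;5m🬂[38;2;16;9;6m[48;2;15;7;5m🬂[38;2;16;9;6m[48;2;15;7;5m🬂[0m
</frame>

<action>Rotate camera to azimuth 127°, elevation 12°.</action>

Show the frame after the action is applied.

<frame>
[38;2;26;25;20m[48;2;24;22;18m🬂[38;2;26;25;20m[48;2;24;22;18m🬂[38;2;26;25;20m[48;2;24;22;18m🬂[38;2;26;25;20m[48;2;24;22;18m🬂[38;2;26;25;20m[48;2;24;22;18m🬂[38;2;26;25;20m[48;2;24;22;18m🬂[38;2;26;25;20m[48;2;24;22;18m🬂[38;2;26;25;20m[48;2;24;22;18m🬂[38;2;26;25;20m[48;2;24;22;18m🬂[38;2;26;25;20m[48;2;24;22;18m🬂[38;2;26;25;20m[48;2;24;22;18m🬂[38;2;26;25;20m[48;2;24;22;18m🬂[0m
[38;2;23;20;16m[48;2;22;19;15m🬎[38;2;23;20;16m[48;2;22;19;15m🬎[38;2;23;20;16m[48;2;22;19;15m🬎[38;2;23;20;16m[48;2;22;19;15m🬎[38;2;23;20;16m[48;2;22;19;15m🬎[38;2;23;20;16m[48;2;22;19;15m🬎[38;2;23;20;16m[48;2;22;19;15m🬎[38;2;23;20;16m[48;2;22;19;15m🬎[38;2;23;20;16m[48;2;22;19;15m🬎[38;2;23;20;16m[48;2;22;19;15m🬎[38;2;23;20;16m[48;2;22;19;15m🬎[38;2;23;20;16m[48;2;22;19;15m🬎[0m
[38;2;21;17;13m[48;2;20;16;12m🬎[38;2;21;17;13m[48;2;20;16;12m🬎[38;2;21;17;13m[48;2;20;16;12m🬎[38;2;21;17;13m[48;2;20;16;12m🬎[38;2;21;17;13m[48;2;20;16;12m🬎[38;2;21;17;13m[48;2;44;6;12m▌[38;2;28;4;8m[48;2;28;4;8m [38;2;21;17;13m[48;2;20;16;12m🬎[38;2;21;17;13m[48;2;20;16;12m🬎[38;2;21;17;13m[48;2;20;16;12m🬎[38;2;21;17;13m[48;2;20;16;12m🬎[38;2;21;17;13m[48;2;20;16;12m🬎[0m
[38;2;19;14;11m[48;2;18;13;10m🬎[38;2;19;14;11m[48;2;18;13;10m🬎[38;2;19;14;11m[48;2;18;13;10m🬎[38;2;19;14;11m[48;2;18;13;10m🬎[38;2;19;14;11m[48;2;18;13;10m🬎[38;2;19;14;11m[48;2;46;6;13m▌[38;2;28;4;8m[48;2;28;4;8m [38;2;19;14;11m[48;2;18;13;10m🬎[38;2;19;14;11m[48;2;18;13;10m🬎[38;2;19;14;11m[48;2;18;13;10m🬎[38;2;19;14;11m[48;2;18;13;10m🬎[38;2;19;14;11m[48;2;18;13;10m🬎[0m
[38;2;17;11;8m[48;2;16;10;7m🬎[38;2;17;11;8m[48;2;16;10;7m🬎[38;2;17;11;8m[48;2;16;10;7m🬎[38;2;17;11;8m[48;2;16;10;7m🬎[38;2;17;11;8m[48;2;16;10;7m🬎[38;2;48;7;13m[48;2;16;10;7m🬉[38;2;28;4;8m[48;2;16;10;7m🬎[38;2;17;11;8m[48;2;16;10;7m🬎[38;2;17;11;8m[48;2;16;10;7m🬎[38;2;17;11;8m[48;2;16;10;7m🬎[38;2;17;11;8m[48;2;16;10;7m🬎[38;2;17;11;8m[48;2;16;10;7m🬎[0m
[38;2;16;9;6m[48;2;15;7;5m🬂[38;2;16;9;6m[48;2;15;7;5m🬂[38;2;16;9;6m[48;2;15;7;5m🬂[38;2;16;9;6m[48;2;15;7;5m🬂[38;2;16;9;6m[48;2;15;7;5m🬂[38;2;16;9;6m[48;2;15;7;5m🬂[38;2;16;9;6m[48;2;15;7;5m🬂[38;2;16;9;6m[48;2;15;7;5m🬂[38;2;16;9;6m[48;2;15;7;5m🬂[38;2;16;9;6m[48;2;15;7;5m🬂[38;2;16;9;6m[48;2;15;7;5m🬂[38;2;16;9;6m[48;2;15;7;5m🬂[0m
</frame>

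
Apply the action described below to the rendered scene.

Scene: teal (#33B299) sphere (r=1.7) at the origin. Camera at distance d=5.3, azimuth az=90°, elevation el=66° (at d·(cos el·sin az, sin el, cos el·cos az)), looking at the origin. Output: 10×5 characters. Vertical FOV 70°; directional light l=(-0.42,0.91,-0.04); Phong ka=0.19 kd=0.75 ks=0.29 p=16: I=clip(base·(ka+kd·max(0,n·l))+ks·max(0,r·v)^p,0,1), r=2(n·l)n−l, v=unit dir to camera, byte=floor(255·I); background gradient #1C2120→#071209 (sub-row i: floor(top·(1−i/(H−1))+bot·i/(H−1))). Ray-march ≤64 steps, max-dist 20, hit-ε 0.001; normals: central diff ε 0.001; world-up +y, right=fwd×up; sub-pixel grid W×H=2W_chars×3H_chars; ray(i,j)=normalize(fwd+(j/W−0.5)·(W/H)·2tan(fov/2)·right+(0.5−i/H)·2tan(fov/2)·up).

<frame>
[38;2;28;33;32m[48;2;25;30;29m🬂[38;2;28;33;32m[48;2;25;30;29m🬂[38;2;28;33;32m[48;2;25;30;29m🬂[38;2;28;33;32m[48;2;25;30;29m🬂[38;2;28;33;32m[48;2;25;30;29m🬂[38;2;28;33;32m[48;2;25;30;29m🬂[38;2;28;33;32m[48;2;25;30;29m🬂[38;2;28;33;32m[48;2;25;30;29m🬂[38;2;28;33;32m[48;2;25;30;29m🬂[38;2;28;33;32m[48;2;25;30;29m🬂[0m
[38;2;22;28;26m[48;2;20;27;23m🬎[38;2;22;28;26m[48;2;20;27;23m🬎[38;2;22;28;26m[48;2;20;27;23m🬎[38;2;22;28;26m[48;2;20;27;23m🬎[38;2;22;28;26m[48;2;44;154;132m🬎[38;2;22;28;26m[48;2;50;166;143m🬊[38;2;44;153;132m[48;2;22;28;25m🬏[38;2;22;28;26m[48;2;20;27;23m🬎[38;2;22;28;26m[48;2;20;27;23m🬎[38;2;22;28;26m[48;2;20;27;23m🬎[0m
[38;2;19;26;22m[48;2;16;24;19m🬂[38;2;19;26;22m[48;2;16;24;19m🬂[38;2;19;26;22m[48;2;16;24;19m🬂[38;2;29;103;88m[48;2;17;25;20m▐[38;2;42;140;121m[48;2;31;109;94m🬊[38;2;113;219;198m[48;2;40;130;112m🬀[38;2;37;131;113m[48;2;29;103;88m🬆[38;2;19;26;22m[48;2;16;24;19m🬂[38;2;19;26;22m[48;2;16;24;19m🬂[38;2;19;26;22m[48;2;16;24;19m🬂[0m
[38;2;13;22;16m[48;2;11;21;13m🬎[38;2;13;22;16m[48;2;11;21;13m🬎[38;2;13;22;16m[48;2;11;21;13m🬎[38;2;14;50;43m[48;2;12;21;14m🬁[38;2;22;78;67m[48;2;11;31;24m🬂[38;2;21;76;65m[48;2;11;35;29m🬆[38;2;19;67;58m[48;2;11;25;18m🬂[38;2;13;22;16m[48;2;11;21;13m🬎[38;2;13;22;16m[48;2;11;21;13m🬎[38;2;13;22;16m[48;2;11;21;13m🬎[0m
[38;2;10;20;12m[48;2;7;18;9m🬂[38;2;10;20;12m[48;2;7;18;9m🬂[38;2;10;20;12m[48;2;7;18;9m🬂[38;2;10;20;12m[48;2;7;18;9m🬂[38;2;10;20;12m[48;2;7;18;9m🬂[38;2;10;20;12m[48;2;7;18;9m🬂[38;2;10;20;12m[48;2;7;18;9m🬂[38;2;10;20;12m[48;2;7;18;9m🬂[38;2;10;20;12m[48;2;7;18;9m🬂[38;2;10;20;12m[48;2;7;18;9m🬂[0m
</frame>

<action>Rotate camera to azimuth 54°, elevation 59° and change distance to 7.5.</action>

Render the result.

<frame>
[38;2;28;33;32m[48;2;25;30;29m🬂[38;2;28;33;32m[48;2;25;30;29m🬂[38;2;28;33;32m[48;2;25;30;29m🬂[38;2;28;33;32m[48;2;25;30;29m🬂[38;2;28;33;32m[48;2;25;30;29m🬂[38;2;28;33;32m[48;2;25;30;29m🬂[38;2;28;33;32m[48;2;25;30;29m🬂[38;2;28;33;32m[48;2;25;30;29m🬂[38;2;28;33;32m[48;2;25;30;29m🬂[38;2;28;33;32m[48;2;25;30;29m🬂[0m
[38;2;22;28;26m[48;2;20;27;23m🬎[38;2;22;28;26m[48;2;20;27;23m🬎[38;2;22;28;26m[48;2;20;27;23m🬎[38;2;22;28;26m[48;2;20;27;23m🬎[38;2;22;28;26m[48;2;20;27;23m🬎[38;2;22;28;26m[48;2;20;27;23m🬎[38;2;22;28;26m[48;2;20;27;23m🬎[38;2;22;28;26m[48;2;20;27;23m🬎[38;2;22;28;26m[48;2;20;27;23m🬎[38;2;22;28;26m[48;2;20;27;23m🬎[0m
[38;2;19;26;22m[48;2;16;24;19m🬂[38;2;19;26;22m[48;2;16;24;19m🬂[38;2;19;26;22m[48;2;16;24;19m🬂[38;2;19;26;22m[48;2;16;24;19m🬂[38;2;22;58;50m[48;2;38;130;112m🬐[38;2;57;162;141m[48;2;30;105;90m🬂[38;2;25;87;75m[48;2;17;30;25m🬃[38;2;19;26;22m[48;2;16;24;19m🬂[38;2;19;26;22m[48;2;16;24;19m🬂[38;2;19;26;22m[48;2;16;24;19m🬂[0m
[38;2;13;22;16m[48;2;11;21;13m🬎[38;2;13;22;16m[48;2;11;21;13m🬎[38;2;13;22;16m[48;2;11;21;13m🬎[38;2;13;22;16m[48;2;11;21;13m🬎[38;2;15;53;45m[48;2;12;21;14m🬁[38;2;14;50;43m[48;2;11;24;17m🬀[38;2;13;22;16m[48;2;11;21;13m🬎[38;2;13;22;16m[48;2;11;21;13m🬎[38;2;13;22;16m[48;2;11;21;13m🬎[38;2;13;22;16m[48;2;11;21;13m🬎[0m
[38;2;10;20;12m[48;2;7;18;9m🬂[38;2;10;20;12m[48;2;7;18;9m🬂[38;2;10;20;12m[48;2;7;18;9m🬂[38;2;10;20;12m[48;2;7;18;9m🬂[38;2;10;20;12m[48;2;7;18;9m🬂[38;2;10;20;12m[48;2;7;18;9m🬂[38;2;10;20;12m[48;2;7;18;9m🬂[38;2;10;20;12m[48;2;7;18;9m🬂[38;2;10;20;12m[48;2;7;18;9m🬂[38;2;10;20;12m[48;2;7;18;9m🬂[0m
</frame>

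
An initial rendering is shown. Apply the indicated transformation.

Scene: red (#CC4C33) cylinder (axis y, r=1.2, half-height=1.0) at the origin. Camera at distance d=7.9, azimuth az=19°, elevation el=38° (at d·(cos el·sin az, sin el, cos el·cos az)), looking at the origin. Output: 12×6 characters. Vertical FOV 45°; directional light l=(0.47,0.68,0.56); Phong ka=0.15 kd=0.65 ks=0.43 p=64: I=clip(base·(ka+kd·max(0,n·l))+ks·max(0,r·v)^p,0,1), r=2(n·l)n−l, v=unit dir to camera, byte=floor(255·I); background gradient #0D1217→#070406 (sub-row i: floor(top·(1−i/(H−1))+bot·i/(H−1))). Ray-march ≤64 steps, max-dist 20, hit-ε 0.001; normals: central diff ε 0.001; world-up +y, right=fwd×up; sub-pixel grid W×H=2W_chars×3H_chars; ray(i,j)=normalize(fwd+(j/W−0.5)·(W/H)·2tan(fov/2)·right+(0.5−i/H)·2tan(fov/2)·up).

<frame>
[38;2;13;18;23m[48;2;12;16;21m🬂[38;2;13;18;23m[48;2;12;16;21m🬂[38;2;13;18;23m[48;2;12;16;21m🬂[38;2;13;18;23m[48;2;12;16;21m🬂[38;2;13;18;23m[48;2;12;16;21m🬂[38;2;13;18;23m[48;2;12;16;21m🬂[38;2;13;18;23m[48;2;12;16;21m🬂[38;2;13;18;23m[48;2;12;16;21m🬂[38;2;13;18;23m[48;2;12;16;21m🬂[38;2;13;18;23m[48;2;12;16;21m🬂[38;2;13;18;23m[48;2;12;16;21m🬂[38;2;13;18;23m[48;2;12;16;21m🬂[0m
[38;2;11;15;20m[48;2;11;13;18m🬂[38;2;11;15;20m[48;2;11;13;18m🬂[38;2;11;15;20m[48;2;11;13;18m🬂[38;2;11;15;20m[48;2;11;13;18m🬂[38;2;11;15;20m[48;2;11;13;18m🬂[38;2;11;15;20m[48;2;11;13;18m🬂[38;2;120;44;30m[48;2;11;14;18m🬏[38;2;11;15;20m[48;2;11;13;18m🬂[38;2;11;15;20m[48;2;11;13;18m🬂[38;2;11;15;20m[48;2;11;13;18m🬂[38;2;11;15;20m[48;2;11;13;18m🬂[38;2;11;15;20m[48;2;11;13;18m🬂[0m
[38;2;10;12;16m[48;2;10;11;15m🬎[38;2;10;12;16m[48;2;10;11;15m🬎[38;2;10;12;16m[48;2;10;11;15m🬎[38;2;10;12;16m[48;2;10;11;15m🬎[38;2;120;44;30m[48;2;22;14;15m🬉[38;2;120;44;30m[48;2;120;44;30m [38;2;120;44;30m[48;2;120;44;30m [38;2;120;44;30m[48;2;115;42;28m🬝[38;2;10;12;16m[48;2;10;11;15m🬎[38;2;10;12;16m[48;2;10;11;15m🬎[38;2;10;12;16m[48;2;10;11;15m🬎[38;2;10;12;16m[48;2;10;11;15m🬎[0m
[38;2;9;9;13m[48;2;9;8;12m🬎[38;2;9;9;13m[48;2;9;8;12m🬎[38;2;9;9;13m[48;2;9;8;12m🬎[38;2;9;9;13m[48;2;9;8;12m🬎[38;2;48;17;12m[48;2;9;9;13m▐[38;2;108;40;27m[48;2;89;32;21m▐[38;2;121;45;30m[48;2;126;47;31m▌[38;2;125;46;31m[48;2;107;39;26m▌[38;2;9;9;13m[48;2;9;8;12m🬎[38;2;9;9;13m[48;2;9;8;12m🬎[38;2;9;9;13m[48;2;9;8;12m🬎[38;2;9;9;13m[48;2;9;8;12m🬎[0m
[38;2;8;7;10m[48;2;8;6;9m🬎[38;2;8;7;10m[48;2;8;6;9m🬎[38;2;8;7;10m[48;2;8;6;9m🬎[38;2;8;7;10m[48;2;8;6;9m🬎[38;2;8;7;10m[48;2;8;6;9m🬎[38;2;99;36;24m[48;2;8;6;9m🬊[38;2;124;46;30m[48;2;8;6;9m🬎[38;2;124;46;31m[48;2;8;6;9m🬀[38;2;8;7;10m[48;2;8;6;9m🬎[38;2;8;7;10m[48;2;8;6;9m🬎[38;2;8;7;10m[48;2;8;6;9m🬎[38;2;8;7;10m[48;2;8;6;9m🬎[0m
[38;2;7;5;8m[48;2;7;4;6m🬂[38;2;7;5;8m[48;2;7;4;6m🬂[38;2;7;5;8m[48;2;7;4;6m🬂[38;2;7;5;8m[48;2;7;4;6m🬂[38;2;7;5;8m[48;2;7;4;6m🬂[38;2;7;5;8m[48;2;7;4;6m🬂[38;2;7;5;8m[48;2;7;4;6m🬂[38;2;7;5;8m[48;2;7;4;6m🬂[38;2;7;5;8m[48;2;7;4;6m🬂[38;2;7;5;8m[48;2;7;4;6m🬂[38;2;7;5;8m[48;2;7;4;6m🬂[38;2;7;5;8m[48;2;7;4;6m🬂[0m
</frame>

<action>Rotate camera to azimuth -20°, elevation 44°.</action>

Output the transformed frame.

<frame>
[38;2;13;18;23m[48;2;12;16;21m🬂[38;2;13;18;23m[48;2;12;16;21m🬂[38;2;13;18;23m[48;2;12;16;21m🬂[38;2;13;18;23m[48;2;12;16;21m🬂[38;2;13;18;23m[48;2;12;16;21m🬂[38;2;13;18;23m[48;2;12;16;21m🬂[38;2;13;18;23m[48;2;12;16;21m🬂[38;2;13;18;23m[48;2;12;16;21m🬂[38;2;13;18;23m[48;2;12;16;21m🬂[38;2;13;18;23m[48;2;12;16;21m🬂[38;2;13;18;23m[48;2;12;16;21m🬂[38;2;13;18;23m[48;2;12;16;21m🬂[0m
[38;2;11;15;20m[48;2;11;13;18m🬂[38;2;11;15;20m[48;2;11;13;18m🬂[38;2;11;15;20m[48;2;11;13;18m🬂[38;2;11;15;20m[48;2;11;13;18m🬂[38;2;11;15;20m[48;2;11;13;18m🬂[38;2;11;14;18m[48;2;120;44;30m🬝[38;2;11;14;19m[48;2;120;44;30m🬎[38;2;11;15;20m[48;2;11;13;18m🬂[38;2;11;15;20m[48;2;11;13;18m🬂[38;2;11;15;20m[48;2;11;13;18m🬂[38;2;11;15;20m[48;2;11;13;18m🬂[38;2;11;15;20m[48;2;11;13;18m🬂[0m
[38;2;10;12;16m[48;2;10;11;15m🬎[38;2;10;12;16m[48;2;10;11;15m🬎[38;2;10;12;16m[48;2;10;11;15m🬎[38;2;10;12;16m[48;2;10;11;15m🬎[38;2;120;44;30m[48;2;10;12;16m▐[38;2;120;44;30m[48;2;120;44;30m [38;2;120;44;30m[48;2;120;44;30m [38;2;120;44;30m[48;2;120;44;30m [38;2;10;12;16m[48;2;10;11;15m🬎[38;2;10;12;16m[48;2;10;11;15m🬎[38;2;10;12;16m[48;2;10;11;15m🬎[38;2;10;12;16m[48;2;10;11;15m🬎[0m
[38;2;9;9;13m[48;2;9;8;12m🬎[38;2;9;9;13m[48;2;9;8;12m🬎[38;2;9;9;13m[48;2;9;8;12m🬎[38;2;9;9;13m[48;2;9;8;12m🬎[38;2;9;9;13m[48;2;30;11;7m▌[38;2;120;44;30m[48;2;42;15;10m🬂[38;2;120;44;30m[48;2;88;32;21m🬂[38;2;117;43;29m[48;2;126;47;31m▌[38;2;9;9;13m[48;2;9;8;12m🬎[38;2;9;9;13m[48;2;9;8;12m🬎[38;2;9;9;13m[48;2;9;8;12m🬎[38;2;9;9;13m[48;2;9;8;12m🬎[0m
[38;2;8;7;10m[48;2;8;6;9m🬎[38;2;8;7;10m[48;2;8;6;9m🬎[38;2;8;7;10m[48;2;8;6;9m🬎[38;2;8;7;10m[48;2;8;6;9m🬎[38;2;8;7;10m[48;2;8;6;9m🬎[38;2;52;19;13m[48;2;13;7;8m🬉[38;2;89;33;22m[48;2;8;6;9m🬎[38;2;118;44;29m[48;2;8;6;9m🬀[38;2;8;7;10m[48;2;8;6;9m🬎[38;2;8;7;10m[48;2;8;6;9m🬎[38;2;8;7;10m[48;2;8;6;9m🬎[38;2;8;7;10m[48;2;8;6;9m🬎[0m
[38;2;7;5;8m[48;2;7;4;6m🬂[38;2;7;5;8m[48;2;7;4;6m🬂[38;2;7;5;8m[48;2;7;4;6m🬂[38;2;7;5;8m[48;2;7;4;6m🬂[38;2;7;5;8m[48;2;7;4;6m🬂[38;2;7;5;8m[48;2;7;4;6m🬂[38;2;7;5;8m[48;2;7;4;6m🬂[38;2;7;5;8m[48;2;7;4;6m🬂[38;2;7;5;8m[48;2;7;4;6m🬂[38;2;7;5;8m[48;2;7;4;6m🬂[38;2;7;5;8m[48;2;7;4;6m🬂[38;2;7;5;8m[48;2;7;4;6m🬂[0m
</frame>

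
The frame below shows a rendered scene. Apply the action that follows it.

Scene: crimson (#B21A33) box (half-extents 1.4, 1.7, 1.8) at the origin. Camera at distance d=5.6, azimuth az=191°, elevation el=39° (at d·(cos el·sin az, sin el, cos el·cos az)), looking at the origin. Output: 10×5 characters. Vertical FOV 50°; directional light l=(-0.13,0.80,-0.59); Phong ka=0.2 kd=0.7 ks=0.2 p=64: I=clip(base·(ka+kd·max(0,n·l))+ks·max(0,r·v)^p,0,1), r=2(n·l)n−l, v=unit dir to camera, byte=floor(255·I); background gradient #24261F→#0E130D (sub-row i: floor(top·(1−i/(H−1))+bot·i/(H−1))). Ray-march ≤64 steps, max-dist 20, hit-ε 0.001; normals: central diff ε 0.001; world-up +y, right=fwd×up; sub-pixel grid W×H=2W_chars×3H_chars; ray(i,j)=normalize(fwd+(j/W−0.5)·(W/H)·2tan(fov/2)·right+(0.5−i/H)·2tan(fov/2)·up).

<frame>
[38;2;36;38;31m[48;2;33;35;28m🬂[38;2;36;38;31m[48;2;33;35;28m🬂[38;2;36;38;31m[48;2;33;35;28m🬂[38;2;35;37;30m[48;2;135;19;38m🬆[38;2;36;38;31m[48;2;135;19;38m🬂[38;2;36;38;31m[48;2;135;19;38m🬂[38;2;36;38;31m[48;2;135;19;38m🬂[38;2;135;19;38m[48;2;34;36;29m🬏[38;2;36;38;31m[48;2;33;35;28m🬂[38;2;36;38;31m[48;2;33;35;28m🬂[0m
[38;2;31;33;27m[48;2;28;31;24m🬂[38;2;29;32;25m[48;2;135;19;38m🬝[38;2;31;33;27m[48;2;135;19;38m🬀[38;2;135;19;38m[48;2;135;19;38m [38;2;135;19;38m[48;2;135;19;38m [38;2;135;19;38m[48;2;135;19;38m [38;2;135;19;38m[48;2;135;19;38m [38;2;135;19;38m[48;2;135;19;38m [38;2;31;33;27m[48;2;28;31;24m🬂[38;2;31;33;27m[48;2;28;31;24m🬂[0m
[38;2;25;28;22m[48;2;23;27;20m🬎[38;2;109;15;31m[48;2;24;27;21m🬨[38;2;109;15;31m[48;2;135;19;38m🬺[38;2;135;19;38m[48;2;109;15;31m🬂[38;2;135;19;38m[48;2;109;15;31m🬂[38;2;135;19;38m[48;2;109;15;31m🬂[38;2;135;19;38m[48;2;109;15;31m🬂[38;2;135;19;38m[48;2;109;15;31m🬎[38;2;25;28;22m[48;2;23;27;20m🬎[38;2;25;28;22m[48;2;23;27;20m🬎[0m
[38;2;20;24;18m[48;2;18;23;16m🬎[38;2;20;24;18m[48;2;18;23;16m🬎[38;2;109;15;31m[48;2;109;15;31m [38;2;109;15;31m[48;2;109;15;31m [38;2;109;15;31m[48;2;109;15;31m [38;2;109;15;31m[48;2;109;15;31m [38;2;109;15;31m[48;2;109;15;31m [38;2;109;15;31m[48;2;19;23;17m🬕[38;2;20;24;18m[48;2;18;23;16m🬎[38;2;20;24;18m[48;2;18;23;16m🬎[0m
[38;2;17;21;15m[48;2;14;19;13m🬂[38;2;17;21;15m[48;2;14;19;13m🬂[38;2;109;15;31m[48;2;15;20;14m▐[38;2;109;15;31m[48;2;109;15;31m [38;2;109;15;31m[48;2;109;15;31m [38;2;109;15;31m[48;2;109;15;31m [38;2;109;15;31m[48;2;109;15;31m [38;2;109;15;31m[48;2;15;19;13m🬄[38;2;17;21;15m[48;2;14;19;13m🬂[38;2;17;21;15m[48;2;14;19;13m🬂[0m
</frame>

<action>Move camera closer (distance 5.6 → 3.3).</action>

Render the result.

<frame>
[38;2;135;19;38m[48;2;135;19;38m [38;2;135;19;38m[48;2;135;19;38m [38;2;135;19;38m[48;2;135;19;38m [38;2;135;19;38m[48;2;135;19;38m [38;2;135;19;38m[48;2;135;19;38m [38;2;135;19;38m[48;2;135;19;38m [38;2;135;19;38m[48;2;135;19;38m [38;2;135;19;38m[48;2;135;19;38m [38;2;135;19;38m[48;2;135;19;38m [38;2;135;19;38m[48;2;135;19;38m [0m
[38;2;135;19;38m[48;2;109;15;31m🬂[38;2;135;19;38m[48;2;109;15;31m🬂[38;2;135;19;38m[48;2;109;15;31m🬂[38;2;135;19;38m[48;2;109;15;31m🬂[38;2;135;19;38m[48;2;109;15;31m🬊[38;2;135;19;38m[48;2;109;15;31m🬎[38;2;135;19;38m[48;2;109;15;31m🬎[38;2;135;19;38m[48;2;109;15;31m🬎[38;2;135;19;38m[48;2;109;15;31m🬎[38;2;135;19;38m[48;2;109;15;31m🬎[0m
[38;2;109;15;31m[48;2;109;15;31m [38;2;109;15;31m[48;2;109;15;31m [38;2;109;15;31m[48;2;109;15;31m [38;2;109;15;31m[48;2;109;15;31m [38;2;109;15;31m[48;2;109;15;31m [38;2;109;15;31m[48;2;109;15;31m [38;2;109;15;31m[48;2;109;15;31m [38;2;109;15;31m[48;2;109;15;31m [38;2;109;15;31m[48;2;109;15;31m [38;2;109;15;31m[48;2;109;15;31m [0m
[38;2;109;15;31m[48;2;109;15;31m [38;2;109;15;31m[48;2;109;15;31m [38;2;109;15;31m[48;2;109;15;31m [38;2;109;15;31m[48;2;109;15;31m [38;2;109;15;31m[48;2;109;15;31m [38;2;109;15;31m[48;2;109;15;31m [38;2;109;15;31m[48;2;109;15;31m [38;2;109;15;31m[48;2;109;15;31m [38;2;109;15;31m[48;2;109;15;31m [38;2;109;15;31m[48;2;109;15;31m [0m
[38;2;109;15;31m[48;2;109;15;31m [38;2;109;15;31m[48;2;109;15;31m [38;2;109;15;31m[48;2;109;15;31m [38;2;109;15;31m[48;2;109;15;31m [38;2;109;15;31m[48;2;109;15;31m [38;2;109;15;31m[48;2;109;15;31m [38;2;109;15;31m[48;2;109;15;31m [38;2;109;15;31m[48;2;109;15;31m [38;2;109;15;31m[48;2;109;15;31m [38;2;109;15;31m[48;2;109;15;31m [0m
</frame>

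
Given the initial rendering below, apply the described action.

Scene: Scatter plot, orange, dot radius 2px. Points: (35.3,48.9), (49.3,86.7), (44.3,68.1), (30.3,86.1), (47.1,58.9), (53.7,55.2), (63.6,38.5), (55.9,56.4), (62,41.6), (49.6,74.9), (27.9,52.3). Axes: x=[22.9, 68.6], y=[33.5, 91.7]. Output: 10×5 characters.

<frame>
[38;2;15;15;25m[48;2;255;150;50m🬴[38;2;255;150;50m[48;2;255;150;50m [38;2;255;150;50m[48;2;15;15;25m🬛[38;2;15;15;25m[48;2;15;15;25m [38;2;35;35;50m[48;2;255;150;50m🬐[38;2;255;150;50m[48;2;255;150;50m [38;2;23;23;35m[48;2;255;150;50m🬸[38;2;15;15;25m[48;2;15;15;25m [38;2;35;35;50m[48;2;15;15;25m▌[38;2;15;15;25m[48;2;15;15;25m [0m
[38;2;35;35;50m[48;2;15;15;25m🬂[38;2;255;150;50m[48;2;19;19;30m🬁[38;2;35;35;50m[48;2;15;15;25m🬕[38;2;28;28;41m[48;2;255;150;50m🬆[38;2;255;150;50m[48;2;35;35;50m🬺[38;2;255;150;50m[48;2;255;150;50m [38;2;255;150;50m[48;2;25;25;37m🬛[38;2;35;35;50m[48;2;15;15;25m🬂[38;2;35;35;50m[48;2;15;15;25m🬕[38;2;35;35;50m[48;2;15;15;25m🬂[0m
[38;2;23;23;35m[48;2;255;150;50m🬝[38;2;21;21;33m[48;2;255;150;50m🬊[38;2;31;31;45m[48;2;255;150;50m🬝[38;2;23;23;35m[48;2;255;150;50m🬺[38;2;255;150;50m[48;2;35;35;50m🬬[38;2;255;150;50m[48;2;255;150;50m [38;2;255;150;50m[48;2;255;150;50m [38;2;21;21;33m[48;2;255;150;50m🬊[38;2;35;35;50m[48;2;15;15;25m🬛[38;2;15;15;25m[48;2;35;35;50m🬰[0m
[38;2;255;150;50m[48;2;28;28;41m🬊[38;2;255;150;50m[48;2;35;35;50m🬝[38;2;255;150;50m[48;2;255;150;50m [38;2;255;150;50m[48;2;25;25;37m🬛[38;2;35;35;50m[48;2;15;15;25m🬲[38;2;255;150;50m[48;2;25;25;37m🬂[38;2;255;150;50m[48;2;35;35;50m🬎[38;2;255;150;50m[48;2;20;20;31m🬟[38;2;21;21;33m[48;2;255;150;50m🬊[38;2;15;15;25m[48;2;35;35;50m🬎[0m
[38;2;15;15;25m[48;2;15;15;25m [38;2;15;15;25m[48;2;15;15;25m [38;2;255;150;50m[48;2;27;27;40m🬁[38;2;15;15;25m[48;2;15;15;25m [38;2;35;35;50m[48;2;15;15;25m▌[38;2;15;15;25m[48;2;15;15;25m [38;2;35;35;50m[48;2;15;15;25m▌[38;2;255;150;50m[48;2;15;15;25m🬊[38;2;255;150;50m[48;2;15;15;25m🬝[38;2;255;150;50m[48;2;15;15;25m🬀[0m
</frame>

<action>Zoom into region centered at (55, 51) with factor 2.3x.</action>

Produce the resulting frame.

<frame>
[38;2;15;15;25m[48;2;255;150;50m🬀[38;2;15;15;25m[48;2;255;150;50m🬊[38;2;35;35;50m[48;2;15;15;25m▌[38;2;15;15;25m[48;2;15;15;25m [38;2;23;23;35m[48;2;255;150;50m🬬[38;2;15;15;25m[48;2;255;150;50m🬬[38;2;35;35;50m[48;2;15;15;25m▌[38;2;15;15;25m[48;2;15;15;25m [38;2;35;35;50m[48;2;15;15;25m▌[38;2;15;15;25m[48;2;15;15;25m [0m
[38;2;255;150;50m[48;2;15;15;25m🬊[38;2;255;150;50m[48;2;19;19;30m🬀[38;2;35;35;50m[48;2;15;15;25m🬕[38;2;255;150;50m[48;2;25;25;37m🬫[38;2;255;150;50m[48;2;255;150;50m [38;2;255;150;50m[48;2;255;150;50m [38;2;255;150;50m[48;2;27;27;40m🬃[38;2;35;35;50m[48;2;15;15;25m🬂[38;2;35;35;50m[48;2;15;15;25m🬕[38;2;35;35;50m[48;2;15;15;25m🬂[0m
[38;2;15;15;25m[48;2;35;35;50m🬰[38;2;15;15;25m[48;2;35;35;50m🬰[38;2;35;35;50m[48;2;15;15;25m🬛[38;2;15;15;25m[48;2;35;35;50m🬰[38;2;255;150;50m[48;2;27;27;40m🬀[38;2;255;150;50m[48;2;23;23;35m🬀[38;2;35;35;50m[48;2;15;15;25m🬛[38;2;15;15;25m[48;2;35;35;50m🬰[38;2;35;35;50m[48;2;15;15;25m🬛[38;2;15;15;25m[48;2;35;35;50m🬰[0m
[38;2;15;15;25m[48;2;35;35;50m🬎[38;2;15;15;25m[48;2;35;35;50m🬎[38;2;35;35;50m[48;2;15;15;25m🬲[38;2;15;15;25m[48;2;35;35;50m🬎[38;2;35;35;50m[48;2;15;15;25m🬲[38;2;15;15;25m[48;2;35;35;50m🬎[38;2;35;35;50m[48;2;15;15;25m🬲[38;2;19;19;30m[48;2;255;150;50m🬝[38;2;21;21;33m[48;2;255;150;50m🬊[38;2;15;15;25m[48;2;35;35;50m🬎[0m
[38;2;15;15;25m[48;2;15;15;25m [38;2;15;15;25m[48;2;15;15;25m [38;2;35;35;50m[48;2;15;15;25m▌[38;2;15;15;25m[48;2;15;15;25m [38;2;35;35;50m[48;2;15;15;25m▌[38;2;15;15;25m[48;2;15;15;25m [38;2;35;35;50m[48;2;15;15;25m▌[38;2;255;150;50m[48;2;15;15;25m🬊[38;2;255;150;50m[48;2;255;150;50m [38;2;255;150;50m[48;2;15;15;25m🬛[0m
</frame>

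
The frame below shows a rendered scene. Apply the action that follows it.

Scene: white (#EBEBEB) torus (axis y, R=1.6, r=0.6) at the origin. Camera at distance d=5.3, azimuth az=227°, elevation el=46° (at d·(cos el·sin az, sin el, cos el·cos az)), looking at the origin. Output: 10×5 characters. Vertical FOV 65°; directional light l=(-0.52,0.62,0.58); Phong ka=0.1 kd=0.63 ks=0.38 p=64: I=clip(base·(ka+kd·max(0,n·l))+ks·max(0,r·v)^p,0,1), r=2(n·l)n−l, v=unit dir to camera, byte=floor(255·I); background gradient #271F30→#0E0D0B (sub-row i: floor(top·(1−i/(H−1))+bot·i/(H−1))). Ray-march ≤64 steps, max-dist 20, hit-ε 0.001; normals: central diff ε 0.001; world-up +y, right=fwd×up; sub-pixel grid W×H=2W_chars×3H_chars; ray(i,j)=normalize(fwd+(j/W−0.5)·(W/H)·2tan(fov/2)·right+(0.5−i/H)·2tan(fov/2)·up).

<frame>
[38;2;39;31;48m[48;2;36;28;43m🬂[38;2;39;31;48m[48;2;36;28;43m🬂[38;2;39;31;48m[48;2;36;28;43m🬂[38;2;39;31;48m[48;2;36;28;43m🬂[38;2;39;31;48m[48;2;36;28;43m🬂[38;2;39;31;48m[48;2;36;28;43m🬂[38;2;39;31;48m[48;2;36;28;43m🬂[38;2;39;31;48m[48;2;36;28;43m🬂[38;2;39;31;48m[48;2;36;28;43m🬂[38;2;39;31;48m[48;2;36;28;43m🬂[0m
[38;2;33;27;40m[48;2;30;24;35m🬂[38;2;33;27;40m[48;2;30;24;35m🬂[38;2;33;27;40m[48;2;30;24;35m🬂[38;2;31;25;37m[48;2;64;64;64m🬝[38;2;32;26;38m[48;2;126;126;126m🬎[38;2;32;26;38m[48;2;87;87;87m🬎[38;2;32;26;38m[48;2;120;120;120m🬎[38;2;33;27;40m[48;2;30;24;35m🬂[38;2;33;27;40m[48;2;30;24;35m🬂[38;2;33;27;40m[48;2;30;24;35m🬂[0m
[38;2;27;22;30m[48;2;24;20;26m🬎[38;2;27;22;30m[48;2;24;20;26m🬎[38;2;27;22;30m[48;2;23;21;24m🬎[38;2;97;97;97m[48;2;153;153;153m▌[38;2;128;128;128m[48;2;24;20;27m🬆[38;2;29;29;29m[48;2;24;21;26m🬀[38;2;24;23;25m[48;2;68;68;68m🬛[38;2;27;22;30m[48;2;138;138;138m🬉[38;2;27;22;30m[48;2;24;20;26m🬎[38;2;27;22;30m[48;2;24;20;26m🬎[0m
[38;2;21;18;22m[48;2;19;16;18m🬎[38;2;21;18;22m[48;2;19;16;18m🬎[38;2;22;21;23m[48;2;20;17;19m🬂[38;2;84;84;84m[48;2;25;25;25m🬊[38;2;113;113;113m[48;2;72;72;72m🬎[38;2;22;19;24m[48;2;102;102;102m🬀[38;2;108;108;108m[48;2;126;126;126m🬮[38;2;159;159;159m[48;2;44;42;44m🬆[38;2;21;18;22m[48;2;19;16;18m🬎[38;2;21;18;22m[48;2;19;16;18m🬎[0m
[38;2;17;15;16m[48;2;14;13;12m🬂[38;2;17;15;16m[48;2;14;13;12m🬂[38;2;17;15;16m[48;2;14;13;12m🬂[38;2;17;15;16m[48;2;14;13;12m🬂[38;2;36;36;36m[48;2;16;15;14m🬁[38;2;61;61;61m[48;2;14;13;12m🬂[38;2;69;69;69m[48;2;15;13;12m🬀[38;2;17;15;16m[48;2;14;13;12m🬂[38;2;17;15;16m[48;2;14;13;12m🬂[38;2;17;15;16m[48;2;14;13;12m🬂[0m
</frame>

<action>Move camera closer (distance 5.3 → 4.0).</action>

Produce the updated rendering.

<frame>
[38;2;39;31;48m[48;2;36;28;43m🬂[38;2;39;31;48m[48;2;36;28;43m🬂[38;2;39;31;48m[48;2;36;28;43m🬂[38;2;39;31;48m[48;2;36;28;43m🬂[38;2;39;31;48m[48;2;36;28;43m🬂[38;2;39;31;48m[48;2;36;28;43m🬂[38;2;39;31;48m[48;2;36;28;43m🬂[38;2;39;31;48m[48;2;36;28;43m🬂[38;2;39;31;48m[48;2;36;28;43m🬂[38;2;39;31;48m[48;2;36;28;43m🬂[0m
[38;2;33;27;40m[48;2;30;24;35m🬂[38;2;33;27;40m[48;2;30;24;35m🬂[38;2;31;25;37m[48;2;57;57;57m🬝[38;2;32;26;39m[48;2;127;127;127m🬆[38;2;33;27;40m[48;2;123;123;123m🬂[38;2;41;38;44m[48;2;101;101;101m🬰[38;2;114;114;114m[48;2;36;33;39m🬋[38;2;32;26;38m[48;2;124;124;124m🬎[38;2;33;27;40m[48;2;30;24;35m🬂[38;2;33;27;40m[48;2;30;24;35m🬂[0m
[38;2;27;22;30m[48;2;24;20;26m🬎[38;2;27;22;30m[48;2;23;21;24m🬎[38;2;62;62;62m[48;2;121;121;121m🬄[38;2;160;160;160m[48;2;141;141;141m🬝[38;2;121;121;121m[48;2;30;27;32m🬀[38;2;23;23;23m[48;2;25;21;27m🬂[38;2;23;23;23m[48;2;25;21;27m🬨[38;2;95;95;95m[48;2;37;37;37m▐[38;2;27;22;30m[48;2;150;150;150m🬉[38;2;27;22;30m[48;2;24;20;26m🬎[0m
[38;2;21;18;22m[48;2;19;16;18m🬎[38;2;22;21;23m[48;2;19;16;19m🬊[38;2;94;94;94m[48;2;54;54;54m🬊[38;2;131;131;131m[48;2;103;103;103m🬊[38;2;22;19;24m[48;2;116;116;116m🬂[38;2;22;19;24m[48;2;108;108;108m🬂[38;2;39;38;40m[48;2;110;110;110m🬂[38;2;108;108;108m[48;2;138;138;138m🬆[38;2;149;149;149m[48;2;19;16;18m🬝[38;2;21;18;22m[48;2;19;16;18m🬎[0m
[38;2;17;15;16m[48;2;14;13;12m🬂[38;2;17;15;16m[48;2;14;13;12m🬂[38;2;43;43;43m[48;2;17;17;16m🬁[38;2;72;72;72m[48;2;29;29;29m🬊[38;2;91;91;91m[48;2;55;55;55m🬎[38;2;105;105;105m[48;2;77;77;77m🬎[38;2;113;113;113m[48;2;86;86;86m🬎[38;2;110;110;110m[48;2;14;13;11m🬝[38;2;126;126;126m[48;2;15;13;12m🬀[38;2;17;15;16m[48;2;14;13;12m🬂[0m
</frame>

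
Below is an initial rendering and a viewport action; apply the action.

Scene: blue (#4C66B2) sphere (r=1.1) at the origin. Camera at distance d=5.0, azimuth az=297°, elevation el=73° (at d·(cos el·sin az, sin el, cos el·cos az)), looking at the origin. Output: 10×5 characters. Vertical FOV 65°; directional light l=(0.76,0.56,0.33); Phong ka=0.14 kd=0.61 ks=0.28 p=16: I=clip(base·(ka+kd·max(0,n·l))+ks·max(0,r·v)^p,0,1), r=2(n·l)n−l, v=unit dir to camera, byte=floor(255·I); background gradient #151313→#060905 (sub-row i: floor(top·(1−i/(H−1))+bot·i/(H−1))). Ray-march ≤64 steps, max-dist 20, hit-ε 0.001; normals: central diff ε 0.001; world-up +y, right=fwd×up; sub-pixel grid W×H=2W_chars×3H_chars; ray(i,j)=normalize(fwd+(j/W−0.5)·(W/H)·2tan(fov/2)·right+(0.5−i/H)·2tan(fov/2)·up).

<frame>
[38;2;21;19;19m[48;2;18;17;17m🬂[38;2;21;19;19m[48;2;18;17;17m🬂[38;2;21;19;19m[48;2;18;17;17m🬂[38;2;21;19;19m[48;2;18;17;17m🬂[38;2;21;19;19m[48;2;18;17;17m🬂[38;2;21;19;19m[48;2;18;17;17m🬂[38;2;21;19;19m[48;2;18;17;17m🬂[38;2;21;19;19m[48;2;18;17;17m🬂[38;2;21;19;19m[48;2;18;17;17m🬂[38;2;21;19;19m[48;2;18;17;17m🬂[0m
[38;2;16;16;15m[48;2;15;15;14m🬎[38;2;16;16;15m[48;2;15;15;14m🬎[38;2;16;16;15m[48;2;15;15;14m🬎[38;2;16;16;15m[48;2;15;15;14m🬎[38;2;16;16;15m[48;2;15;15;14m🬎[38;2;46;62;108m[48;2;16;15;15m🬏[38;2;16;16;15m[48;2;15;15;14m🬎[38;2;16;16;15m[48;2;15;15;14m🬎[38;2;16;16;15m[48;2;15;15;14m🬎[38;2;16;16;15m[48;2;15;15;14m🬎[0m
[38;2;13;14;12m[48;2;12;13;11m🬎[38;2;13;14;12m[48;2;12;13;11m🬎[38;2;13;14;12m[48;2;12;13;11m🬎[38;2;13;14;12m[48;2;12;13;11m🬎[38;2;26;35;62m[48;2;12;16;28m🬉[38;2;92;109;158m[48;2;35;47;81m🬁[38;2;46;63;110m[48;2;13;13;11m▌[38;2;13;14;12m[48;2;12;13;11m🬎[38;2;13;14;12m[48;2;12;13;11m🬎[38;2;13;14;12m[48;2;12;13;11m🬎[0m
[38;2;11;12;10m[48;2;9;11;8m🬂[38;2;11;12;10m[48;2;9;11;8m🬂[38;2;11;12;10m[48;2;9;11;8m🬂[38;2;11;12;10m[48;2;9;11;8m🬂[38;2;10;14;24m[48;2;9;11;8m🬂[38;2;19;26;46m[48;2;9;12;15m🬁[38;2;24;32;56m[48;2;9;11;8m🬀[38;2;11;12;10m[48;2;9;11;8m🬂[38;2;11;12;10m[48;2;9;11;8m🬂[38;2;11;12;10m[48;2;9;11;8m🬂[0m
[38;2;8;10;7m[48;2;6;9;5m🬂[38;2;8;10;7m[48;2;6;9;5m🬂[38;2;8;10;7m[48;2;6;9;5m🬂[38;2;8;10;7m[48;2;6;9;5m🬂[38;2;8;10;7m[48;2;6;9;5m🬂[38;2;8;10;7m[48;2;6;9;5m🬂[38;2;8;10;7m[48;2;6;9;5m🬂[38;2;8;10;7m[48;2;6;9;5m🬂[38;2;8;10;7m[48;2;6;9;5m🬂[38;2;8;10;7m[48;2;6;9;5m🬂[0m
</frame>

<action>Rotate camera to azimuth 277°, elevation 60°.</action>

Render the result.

<frame>
[38;2;21;19;19m[48;2;18;17;17m🬂[38;2;21;19;19m[48;2;18;17;17m🬂[38;2;21;19;19m[48;2;18;17;17m🬂[38;2;21;19;19m[48;2;18;17;17m🬂[38;2;21;19;19m[48;2;18;17;17m🬂[38;2;21;19;19m[48;2;18;17;17m🬂[38;2;21;19;19m[48;2;18;17;17m🬂[38;2;21;19;19m[48;2;18;17;17m🬂[38;2;21;19;19m[48;2;18;17;17m🬂[38;2;21;19;19m[48;2;18;17;17m🬂[0m
[38;2;16;16;15m[48;2;15;15;14m🬎[38;2;16;16;15m[48;2;15;15;14m🬎[38;2;16;16;15m[48;2;15;15;14m🬎[38;2;16;16;15m[48;2;15;15;14m🬎[38;2;16;16;15m[48;2;15;15;14m🬎[38;2;49;66;115m[48;2;16;15;15m🬏[38;2;16;16;15m[48;2;15;15;14m🬎[38;2;16;16;15m[48;2;15;15;14m🬎[38;2;16;16;15m[48;2;15;15;14m🬎[38;2;16;16;15m[48;2;15;15;14m🬎[0m
[38;2;13;14;12m[48;2;12;13;11m🬎[38;2;13;14;12m[48;2;12;13;11m🬎[38;2;13;14;12m[48;2;12;13;11m🬎[38;2;13;14;12m[48;2;12;13;11m🬎[38;2;25;34;59m[48;2;11;16;27m🬂[38;2;98;112;154m[48;2;23;31;53m🬁[38;2;41;55;96m[48;2;14;17;20m🬄[38;2;13;14;12m[48;2;12;13;11m🬎[38;2;13;14;12m[48;2;12;13;11m🬎[38;2;13;14;12m[48;2;12;13;11m🬎[0m
[38;2;11;12;10m[48;2;9;11;8m🬂[38;2;11;12;10m[48;2;9;11;8m🬂[38;2;11;12;10m[48;2;9;11;8m🬂[38;2;11;12;10m[48;2;9;11;8m🬂[38;2;10;14;24m[48;2;9;11;8m🬂[38;2;10;14;24m[48;2;9;11;8m🬆[38;2;10;14;24m[48;2;9;11;8m🬀[38;2;11;12;10m[48;2;9;11;8m🬂[38;2;11;12;10m[48;2;9;11;8m🬂[38;2;11;12;10m[48;2;9;11;8m🬂[0m
[38;2;8;10;7m[48;2;6;9;5m🬂[38;2;8;10;7m[48;2;6;9;5m🬂[38;2;8;10;7m[48;2;6;9;5m🬂[38;2;8;10;7m[48;2;6;9;5m🬂[38;2;8;10;7m[48;2;6;9;5m🬂[38;2;8;10;7m[48;2;6;9;5m🬂[38;2;8;10;7m[48;2;6;9;5m🬂[38;2;8;10;7m[48;2;6;9;5m🬂[38;2;8;10;7m[48;2;6;9;5m🬂[38;2;8;10;7m[48;2;6;9;5m🬂[0m
</frame>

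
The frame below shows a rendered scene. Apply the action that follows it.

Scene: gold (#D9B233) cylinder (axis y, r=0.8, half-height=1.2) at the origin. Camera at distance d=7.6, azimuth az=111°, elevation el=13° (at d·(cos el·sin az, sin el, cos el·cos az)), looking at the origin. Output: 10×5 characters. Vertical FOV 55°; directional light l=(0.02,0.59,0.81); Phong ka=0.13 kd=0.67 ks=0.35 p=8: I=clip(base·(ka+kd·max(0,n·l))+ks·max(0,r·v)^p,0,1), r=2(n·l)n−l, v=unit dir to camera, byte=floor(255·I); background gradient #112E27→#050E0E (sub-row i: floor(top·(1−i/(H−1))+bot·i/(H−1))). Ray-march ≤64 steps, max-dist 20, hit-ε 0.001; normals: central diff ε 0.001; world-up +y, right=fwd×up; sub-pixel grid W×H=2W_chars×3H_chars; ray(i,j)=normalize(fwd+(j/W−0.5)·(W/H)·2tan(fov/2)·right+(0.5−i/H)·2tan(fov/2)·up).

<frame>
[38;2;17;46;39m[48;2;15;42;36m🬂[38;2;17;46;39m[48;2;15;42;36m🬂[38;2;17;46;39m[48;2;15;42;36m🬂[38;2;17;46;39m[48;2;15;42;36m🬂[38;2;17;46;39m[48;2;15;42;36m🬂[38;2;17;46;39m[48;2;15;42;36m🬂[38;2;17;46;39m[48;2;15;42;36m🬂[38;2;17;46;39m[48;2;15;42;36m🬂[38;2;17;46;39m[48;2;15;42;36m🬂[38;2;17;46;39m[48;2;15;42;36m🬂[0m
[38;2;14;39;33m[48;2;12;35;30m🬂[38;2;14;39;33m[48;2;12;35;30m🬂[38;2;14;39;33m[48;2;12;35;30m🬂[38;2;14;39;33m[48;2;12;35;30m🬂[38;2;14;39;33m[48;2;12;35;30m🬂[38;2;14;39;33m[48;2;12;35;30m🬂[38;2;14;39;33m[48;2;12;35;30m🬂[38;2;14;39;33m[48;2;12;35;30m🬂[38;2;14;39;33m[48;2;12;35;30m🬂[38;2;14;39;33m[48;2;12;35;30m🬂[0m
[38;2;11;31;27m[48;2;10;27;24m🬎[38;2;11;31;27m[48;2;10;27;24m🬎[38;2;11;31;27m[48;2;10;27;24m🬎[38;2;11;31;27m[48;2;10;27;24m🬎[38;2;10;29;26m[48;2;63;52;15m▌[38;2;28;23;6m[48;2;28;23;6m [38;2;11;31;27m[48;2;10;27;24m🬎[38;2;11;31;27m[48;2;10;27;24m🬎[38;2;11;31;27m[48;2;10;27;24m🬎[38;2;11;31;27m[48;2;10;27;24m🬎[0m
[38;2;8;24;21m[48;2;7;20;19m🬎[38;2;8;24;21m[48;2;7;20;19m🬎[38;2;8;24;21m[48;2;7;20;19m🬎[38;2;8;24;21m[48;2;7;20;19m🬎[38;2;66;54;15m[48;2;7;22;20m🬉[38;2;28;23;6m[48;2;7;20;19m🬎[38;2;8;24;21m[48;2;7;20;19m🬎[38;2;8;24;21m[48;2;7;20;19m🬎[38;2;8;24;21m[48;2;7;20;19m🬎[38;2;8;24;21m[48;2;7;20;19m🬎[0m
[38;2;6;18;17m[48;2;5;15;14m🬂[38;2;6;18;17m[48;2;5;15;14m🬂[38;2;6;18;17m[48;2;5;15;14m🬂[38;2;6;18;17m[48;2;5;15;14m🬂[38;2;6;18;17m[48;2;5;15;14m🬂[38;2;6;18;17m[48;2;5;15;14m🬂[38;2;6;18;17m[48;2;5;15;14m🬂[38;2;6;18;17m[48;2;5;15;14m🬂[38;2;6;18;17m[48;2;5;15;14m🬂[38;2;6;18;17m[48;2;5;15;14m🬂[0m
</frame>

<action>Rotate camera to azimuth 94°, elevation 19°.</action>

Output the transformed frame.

<frame>
[38;2;17;46;39m[48;2;15;42;36m🬂[38;2;17;46;39m[48;2;15;42;36m🬂[38;2;17;46;39m[48;2;15;42;36m🬂[38;2;17;46;39m[48;2;15;42;36m🬂[38;2;17;46;39m[48;2;15;42;36m🬂[38;2;17;46;39m[48;2;15;42;36m🬂[38;2;17;46;39m[48;2;15;42;36m🬂[38;2;17;46;39m[48;2;15;42;36m🬂[38;2;17;46;39m[48;2;15;42;36m🬂[38;2;17;46;39m[48;2;15;42;36m🬂[0m
[38;2;14;39;33m[48;2;12;35;30m🬂[38;2;14;39;33m[48;2;12;35;30m🬂[38;2;14;39;33m[48;2;12;35;30m🬂[38;2;14;39;33m[48;2;12;35;30m🬂[38;2;14;39;33m[48;2;12;35;30m🬂[38;2;113;93;26m[48;2;13;36;31m🬏[38;2;14;39;33m[48;2;12;35;30m🬂[38;2;14;39;33m[48;2;12;35;30m🬂[38;2;14;39;33m[48;2;12;35;30m🬂[38;2;14;39;33m[48;2;12;35;30m🬂[0m
[38;2;11;31;27m[48;2;10;27;24m🬎[38;2;11;31;27m[48;2;10;27;24m🬎[38;2;11;31;27m[48;2;10;27;24m🬎[38;2;11;31;27m[48;2;10;27;24m🬎[38;2;10;29;26m[48;2;94;77;22m▌[38;2;28;23;6m[48;2;28;23;6m [38;2;11;31;27m[48;2;10;27;24m🬎[38;2;11;31;27m[48;2;10;27;24m🬎[38;2;11;31;27m[48;2;10;27;24m🬎[38;2;11;31;27m[48;2;10;27;24m🬎[0m
[38;2;8;24;21m[48;2;7;20;19m🬎[38;2;8;24;21m[48;2;7;20;19m🬎[38;2;8;24;21m[48;2;7;20;19m🬎[38;2;8;24;21m[48;2;7;20;19m🬎[38;2;98;80;23m[48;2;7;22;20m🬉[38;2;28;23;6m[48;2;7;20;19m🬎[38;2;8;24;21m[48;2;7;20;19m🬎[38;2;8;24;21m[48;2;7;20;19m🬎[38;2;8;24;21m[48;2;7;20;19m🬎[38;2;8;24;21m[48;2;7;20;19m🬎[0m
[38;2;6;18;17m[48;2;5;15;14m🬂[38;2;6;18;17m[48;2;5;15;14m🬂[38;2;6;18;17m[48;2;5;15;14m🬂[38;2;6;18;17m[48;2;5;15;14m🬂[38;2;6;18;17m[48;2;5;15;14m🬂[38;2;6;18;17m[48;2;5;15;14m🬂[38;2;6;18;17m[48;2;5;15;14m🬂[38;2;6;18;17m[48;2;5;15;14m🬂[38;2;6;18;17m[48;2;5;15;14m🬂[38;2;6;18;17m[48;2;5;15;14m🬂[0m
</frame>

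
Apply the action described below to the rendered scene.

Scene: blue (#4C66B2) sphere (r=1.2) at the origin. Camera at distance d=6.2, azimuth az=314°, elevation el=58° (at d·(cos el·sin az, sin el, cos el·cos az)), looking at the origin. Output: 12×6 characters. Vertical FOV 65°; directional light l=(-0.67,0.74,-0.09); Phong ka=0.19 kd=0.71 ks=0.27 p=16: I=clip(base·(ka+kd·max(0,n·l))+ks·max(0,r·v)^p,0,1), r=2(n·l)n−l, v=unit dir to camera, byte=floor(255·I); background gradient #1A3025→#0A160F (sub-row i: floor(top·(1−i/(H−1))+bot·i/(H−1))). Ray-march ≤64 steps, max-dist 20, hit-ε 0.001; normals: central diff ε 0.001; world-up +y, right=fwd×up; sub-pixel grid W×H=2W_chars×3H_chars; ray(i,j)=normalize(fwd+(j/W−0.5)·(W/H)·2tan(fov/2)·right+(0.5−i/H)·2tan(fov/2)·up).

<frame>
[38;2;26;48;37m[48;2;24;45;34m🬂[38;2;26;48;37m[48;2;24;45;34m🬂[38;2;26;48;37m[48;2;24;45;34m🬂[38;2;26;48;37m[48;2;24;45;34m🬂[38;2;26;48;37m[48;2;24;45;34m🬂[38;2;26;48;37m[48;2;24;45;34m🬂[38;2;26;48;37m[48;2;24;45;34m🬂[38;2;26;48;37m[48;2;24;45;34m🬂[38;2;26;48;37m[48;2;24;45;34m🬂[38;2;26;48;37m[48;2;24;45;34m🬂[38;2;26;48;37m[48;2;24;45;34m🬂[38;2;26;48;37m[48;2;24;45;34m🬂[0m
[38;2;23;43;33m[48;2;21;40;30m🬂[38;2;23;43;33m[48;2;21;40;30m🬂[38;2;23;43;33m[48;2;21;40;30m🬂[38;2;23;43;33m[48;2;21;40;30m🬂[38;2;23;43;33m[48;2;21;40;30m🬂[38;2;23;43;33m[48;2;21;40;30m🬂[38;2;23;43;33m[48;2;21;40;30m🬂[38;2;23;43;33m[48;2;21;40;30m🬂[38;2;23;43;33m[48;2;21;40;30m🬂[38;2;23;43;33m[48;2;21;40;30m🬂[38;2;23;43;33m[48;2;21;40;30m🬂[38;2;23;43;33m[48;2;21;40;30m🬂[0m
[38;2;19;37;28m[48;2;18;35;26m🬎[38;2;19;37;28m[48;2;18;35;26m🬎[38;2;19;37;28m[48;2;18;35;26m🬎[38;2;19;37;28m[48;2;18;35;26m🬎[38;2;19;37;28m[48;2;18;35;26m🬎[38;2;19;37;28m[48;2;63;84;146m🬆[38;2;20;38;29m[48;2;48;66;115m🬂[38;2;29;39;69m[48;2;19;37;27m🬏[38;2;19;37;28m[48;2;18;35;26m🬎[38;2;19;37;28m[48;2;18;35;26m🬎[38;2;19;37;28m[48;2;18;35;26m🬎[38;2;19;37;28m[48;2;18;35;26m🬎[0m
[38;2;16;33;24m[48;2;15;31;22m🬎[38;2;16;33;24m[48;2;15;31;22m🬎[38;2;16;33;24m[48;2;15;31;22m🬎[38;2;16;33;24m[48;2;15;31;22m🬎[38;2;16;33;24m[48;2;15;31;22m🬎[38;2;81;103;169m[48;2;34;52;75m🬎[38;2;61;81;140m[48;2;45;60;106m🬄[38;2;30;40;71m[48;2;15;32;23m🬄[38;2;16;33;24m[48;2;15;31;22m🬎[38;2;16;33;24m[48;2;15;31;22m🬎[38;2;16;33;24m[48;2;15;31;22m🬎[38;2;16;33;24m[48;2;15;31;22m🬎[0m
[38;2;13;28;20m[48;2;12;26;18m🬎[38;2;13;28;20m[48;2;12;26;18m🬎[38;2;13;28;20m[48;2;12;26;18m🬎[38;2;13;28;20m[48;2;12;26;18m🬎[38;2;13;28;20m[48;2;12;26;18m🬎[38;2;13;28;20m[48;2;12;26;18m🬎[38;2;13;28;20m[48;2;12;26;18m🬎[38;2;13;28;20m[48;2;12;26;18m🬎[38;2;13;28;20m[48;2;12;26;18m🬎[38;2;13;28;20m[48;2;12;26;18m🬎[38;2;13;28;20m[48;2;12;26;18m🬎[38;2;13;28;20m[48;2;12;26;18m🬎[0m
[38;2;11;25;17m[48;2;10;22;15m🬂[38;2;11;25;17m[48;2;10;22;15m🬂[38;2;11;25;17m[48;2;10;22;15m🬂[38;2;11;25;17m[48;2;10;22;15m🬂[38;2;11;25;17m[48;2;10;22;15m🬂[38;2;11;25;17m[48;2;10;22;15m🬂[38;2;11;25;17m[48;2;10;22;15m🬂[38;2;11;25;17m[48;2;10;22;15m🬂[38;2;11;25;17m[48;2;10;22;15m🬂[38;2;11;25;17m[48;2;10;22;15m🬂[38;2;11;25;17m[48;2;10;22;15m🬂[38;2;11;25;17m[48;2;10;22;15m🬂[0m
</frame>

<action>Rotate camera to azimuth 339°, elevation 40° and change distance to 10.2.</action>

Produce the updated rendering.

<frame>
[38;2;26;48;37m[48;2;24;45;34m🬂[38;2;26;48;37m[48;2;24;45;34m🬂[38;2;26;48;37m[48;2;24;45;34m🬂[38;2;26;48;37m[48;2;24;45;34m🬂[38;2;26;48;37m[48;2;24;45;34m🬂[38;2;26;48;37m[48;2;24;45;34m🬂[38;2;26;48;37m[48;2;24;45;34m🬂[38;2;26;48;37m[48;2;24;45;34m🬂[38;2;26;48;37m[48;2;24;45;34m🬂[38;2;26;48;37m[48;2;24;45;34m🬂[38;2;26;48;37m[48;2;24;45;34m🬂[38;2;26;48;37m[48;2;24;45;34m🬂[0m
[38;2;23;43;33m[48;2;21;40;30m🬂[38;2;23;43;33m[48;2;21;40;30m🬂[38;2;23;43;33m[48;2;21;40;30m🬂[38;2;23;43;33m[48;2;21;40;30m🬂[38;2;23;43;33m[48;2;21;40;30m🬂[38;2;23;43;33m[48;2;21;40;30m🬂[38;2;23;43;33m[48;2;21;40;30m🬂[38;2;23;43;33m[48;2;21;40;30m🬂[38;2;23;43;33m[48;2;21;40;30m🬂[38;2;23;43;33m[48;2;21;40;30m🬂[38;2;23;43;33m[48;2;21;40;30m🬂[38;2;23;43;33m[48;2;21;40;30m🬂[0m
[38;2;19;37;28m[48;2;18;35;26m🬎[38;2;19;37;28m[48;2;18;35;26m🬎[38;2;19;37;28m[48;2;18;35;26m🬎[38;2;19;37;28m[48;2;18;35;26m🬎[38;2;19;37;28m[48;2;18;35;26m🬎[38;2;19;37;27m[48;2;68;91;159m🬝[38;2;21;37;35m[48;2;55;73;129m🬬[38;2;19;37;28m[48;2;18;35;26m🬎[38;2;19;37;28m[48;2;18;35;26m🬎[38;2;19;37;28m[48;2;18;35;26m🬎[38;2;19;37;28m[48;2;18;35;26m🬎[38;2;19;37;28m[48;2;18;35;26m🬎[0m
[38;2;16;33;24m[48;2;15;31;22m🬎[38;2;16;33;24m[48;2;15;31;22m🬎[38;2;16;33;24m[48;2;15;31;22m🬎[38;2;16;33;24m[48;2;15;31;22m🬎[38;2;16;33;24m[48;2;15;31;22m🬎[38;2;51;68;119m[48;2;15;32;23m🬉[38;2;46;62;109m[48;2;18;29;38m🬀[38;2;16;33;24m[48;2;15;31;22m🬎[38;2;16;33;24m[48;2;15;31;22m🬎[38;2;16;33;24m[48;2;15;31;22m🬎[38;2;16;33;24m[48;2;15;31;22m🬎[38;2;16;33;24m[48;2;15;31;22m🬎[0m
[38;2;13;28;20m[48;2;12;26;18m🬎[38;2;13;28;20m[48;2;12;26;18m🬎[38;2;13;28;20m[48;2;12;26;18m🬎[38;2;13;28;20m[48;2;12;26;18m🬎[38;2;13;28;20m[48;2;12;26;18m🬎[38;2;13;28;20m[48;2;12;26;18m🬎[38;2;13;28;20m[48;2;12;26;18m🬎[38;2;13;28;20m[48;2;12;26;18m🬎[38;2;13;28;20m[48;2;12;26;18m🬎[38;2;13;28;20m[48;2;12;26;18m🬎[38;2;13;28;20m[48;2;12;26;18m🬎[38;2;13;28;20m[48;2;12;26;18m🬎[0m
[38;2;11;25;17m[48;2;10;22;15m🬂[38;2;11;25;17m[48;2;10;22;15m🬂[38;2;11;25;17m[48;2;10;22;15m🬂[38;2;11;25;17m[48;2;10;22;15m🬂[38;2;11;25;17m[48;2;10;22;15m🬂[38;2;11;25;17m[48;2;10;22;15m🬂[38;2;11;25;17m[48;2;10;22;15m🬂[38;2;11;25;17m[48;2;10;22;15m🬂[38;2;11;25;17m[48;2;10;22;15m🬂[38;2;11;25;17m[48;2;10;22;15m🬂[38;2;11;25;17m[48;2;10;22;15m🬂[38;2;11;25;17m[48;2;10;22;15m🬂[0m
</frame>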